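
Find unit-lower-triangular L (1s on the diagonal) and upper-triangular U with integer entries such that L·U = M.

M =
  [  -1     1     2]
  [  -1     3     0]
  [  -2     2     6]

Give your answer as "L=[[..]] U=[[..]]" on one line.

  r1 -= 1·r0 → [0,2,-2]
  r2 -= 2·r0 → [0,0,2]
  r2 -= 0·r1 → [0,0,2]

L=[[1,0,0],[1,1,0],[2,0,1]] U=[[-1,1,2],[0,2,-2],[0,0,2]]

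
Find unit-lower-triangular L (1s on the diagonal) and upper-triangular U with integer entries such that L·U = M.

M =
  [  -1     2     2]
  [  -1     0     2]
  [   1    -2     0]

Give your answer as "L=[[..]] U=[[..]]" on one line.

  r1 -= 1·r0 → [0,-2,0]
  r2 -= -1·r0 → [0,0,2]
  r2 -= 0·r1 → [0,0,2]

L=[[1,0,0],[1,1,0],[-1,0,1]] U=[[-1,2,2],[0,-2,0],[0,0,2]]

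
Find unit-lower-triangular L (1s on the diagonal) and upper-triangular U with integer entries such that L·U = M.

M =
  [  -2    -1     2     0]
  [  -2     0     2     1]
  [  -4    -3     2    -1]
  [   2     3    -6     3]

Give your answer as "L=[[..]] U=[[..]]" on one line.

L=[[1,0,0,0],[1,1,0,0],[2,-1,1,0],[-1,2,2,1]] U=[[-2,-1,2,0],[0,1,0,1],[0,0,-2,0],[0,0,0,1]]

  r1 -= 1·r0 → [0,1,0,1]
  r2 -= 2·r0 → [0,-1,-2,-1]
  r3 -= -1·r0 → [0,2,-4,3]
  r2 -= -1·r1 → [0,0,-2,0]
  r3 -= 2·r1 → [0,0,-4,1]
  r3 -= 2·r2 → [0,0,0,1]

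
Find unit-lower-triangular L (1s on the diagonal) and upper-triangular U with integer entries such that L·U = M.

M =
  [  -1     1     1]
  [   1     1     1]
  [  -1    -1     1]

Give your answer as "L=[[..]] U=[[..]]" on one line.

L=[[1,0,0],[-1,1,0],[1,-1,1]] U=[[-1,1,1],[0,2,2],[0,0,2]]

  R1 -= -1·R0 → [0,2,2]
  R2 -= 1·R0 → [0,-2,0]
  R2 -= -1·R1 → [0,0,2]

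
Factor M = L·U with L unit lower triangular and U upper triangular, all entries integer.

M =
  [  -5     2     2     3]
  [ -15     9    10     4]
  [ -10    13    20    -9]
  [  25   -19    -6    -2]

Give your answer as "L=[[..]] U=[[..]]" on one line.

L=[[1,0,0,0],[3,1,0,0],[2,3,1,0],[-5,-3,4,1]] U=[[-5,2,2,3],[0,3,4,-5],[0,0,4,0],[0,0,0,-2]]

  r1 -= 3·r0 → [0,3,4,-5]
  r2 -= 2·r0 → [0,9,16,-15]
  r3 -= -5·r0 → [0,-9,4,13]
  r2 -= 3·r1 → [0,0,4,0]
  r3 -= -3·r1 → [0,0,16,-2]
  r3 -= 4·r2 → [0,0,0,-2]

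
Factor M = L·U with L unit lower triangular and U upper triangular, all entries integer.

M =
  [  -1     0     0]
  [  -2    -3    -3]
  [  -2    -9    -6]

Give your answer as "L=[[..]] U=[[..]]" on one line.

L=[[1,0,0],[2,1,0],[2,3,1]] U=[[-1,0,0],[0,-3,-3],[0,0,3]]

  r1 -= 2·r0 → [0,-3,-3]
  r2 -= 2·r0 → [0,-9,-6]
  r2 -= 3·r1 → [0,0,3]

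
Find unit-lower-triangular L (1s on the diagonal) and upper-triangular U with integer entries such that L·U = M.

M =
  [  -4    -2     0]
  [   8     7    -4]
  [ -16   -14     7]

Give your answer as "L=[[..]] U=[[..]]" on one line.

  r1 -= -2·r0 → [0,3,-4]
  r2 -= 4·r0 → [0,-6,7]
  r2 -= -2·r1 → [0,0,-1]

L=[[1,0,0],[-2,1,0],[4,-2,1]] U=[[-4,-2,0],[0,3,-4],[0,0,-1]]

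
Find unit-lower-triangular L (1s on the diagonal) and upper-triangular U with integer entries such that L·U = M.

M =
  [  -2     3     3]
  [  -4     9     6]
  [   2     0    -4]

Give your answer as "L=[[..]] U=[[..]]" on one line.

L=[[1,0,0],[2,1,0],[-1,1,1]] U=[[-2,3,3],[0,3,0],[0,0,-1]]

  R1 -= 2·R0 → [0,3,0]
  R2 -= -1·R0 → [0,3,-1]
  R2 -= 1·R1 → [0,0,-1]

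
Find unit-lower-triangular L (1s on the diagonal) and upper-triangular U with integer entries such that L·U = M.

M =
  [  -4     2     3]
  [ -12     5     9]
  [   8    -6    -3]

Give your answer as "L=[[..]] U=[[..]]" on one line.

  row1 -= 3·row0 → [0,-1,0]
  row2 -= -2·row0 → [0,-2,3]
  row2 -= 2·row1 → [0,0,3]

L=[[1,0,0],[3,1,0],[-2,2,1]] U=[[-4,2,3],[0,-1,0],[0,0,3]]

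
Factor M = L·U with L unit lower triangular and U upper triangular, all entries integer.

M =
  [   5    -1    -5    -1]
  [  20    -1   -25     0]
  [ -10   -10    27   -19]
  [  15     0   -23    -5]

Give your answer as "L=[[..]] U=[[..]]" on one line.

L=[[1,0,0,0],[4,1,0,0],[-2,-4,1,0],[3,1,1,1]] U=[[5,-1,-5,-1],[0,3,-5,4],[0,0,-3,-5],[0,0,0,-1]]

  row1 -= 4·row0 → [0,3,-5,4]
  row2 -= -2·row0 → [0,-12,17,-21]
  row3 -= 3·row0 → [0,3,-8,-2]
  row2 -= -4·row1 → [0,0,-3,-5]
  row3 -= 1·row1 → [0,0,-3,-6]
  row3 -= 1·row2 → [0,0,0,-1]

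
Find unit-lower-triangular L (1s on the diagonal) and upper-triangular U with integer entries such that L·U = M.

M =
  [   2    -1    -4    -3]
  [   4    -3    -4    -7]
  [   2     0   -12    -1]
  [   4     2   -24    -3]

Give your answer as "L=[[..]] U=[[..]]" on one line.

L=[[1,0,0,0],[2,1,0,0],[1,-1,1,0],[2,-4,0,1]] U=[[2,-1,-4,-3],[0,-1,4,-1],[0,0,-4,1],[0,0,0,-1]]

  row1 -= 2·row0 → [0,-1,4,-1]
  row2 -= 1·row0 → [0,1,-8,2]
  row3 -= 2·row0 → [0,4,-16,3]
  row2 -= -1·row1 → [0,0,-4,1]
  row3 -= -4·row1 → [0,0,0,-1]
  row3 -= 0·row2 → [0,0,0,-1]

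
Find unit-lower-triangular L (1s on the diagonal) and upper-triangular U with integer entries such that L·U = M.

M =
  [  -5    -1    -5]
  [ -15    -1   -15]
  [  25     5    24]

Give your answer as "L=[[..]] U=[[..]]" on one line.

  r1 -= 3·r0 → [0,2,0]
  r2 -= -5·r0 → [0,0,-1]
  r2 -= 0·r1 → [0,0,-1]

L=[[1,0,0],[3,1,0],[-5,0,1]] U=[[-5,-1,-5],[0,2,0],[0,0,-1]]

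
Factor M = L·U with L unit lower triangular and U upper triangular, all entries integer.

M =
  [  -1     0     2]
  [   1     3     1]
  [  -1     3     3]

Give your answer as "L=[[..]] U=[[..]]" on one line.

  row1 -= -1·row0 → [0,3,3]
  row2 -= 1·row0 → [0,3,1]
  row2 -= 1·row1 → [0,0,-2]

L=[[1,0,0],[-1,1,0],[1,1,1]] U=[[-1,0,2],[0,3,3],[0,0,-2]]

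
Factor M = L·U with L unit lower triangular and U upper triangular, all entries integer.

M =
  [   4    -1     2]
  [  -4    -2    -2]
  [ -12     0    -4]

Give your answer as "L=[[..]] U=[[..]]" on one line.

  r1 -= -1·r0 → [0,-3,0]
  r2 -= -3·r0 → [0,-3,2]
  r2 -= 1·r1 → [0,0,2]

L=[[1,0,0],[-1,1,0],[-3,1,1]] U=[[4,-1,2],[0,-3,0],[0,0,2]]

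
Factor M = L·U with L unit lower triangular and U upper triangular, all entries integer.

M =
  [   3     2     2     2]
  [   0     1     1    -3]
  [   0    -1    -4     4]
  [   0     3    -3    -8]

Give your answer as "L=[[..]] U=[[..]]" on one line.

  row1 -= 0·row0 → [0,1,1,-3]
  row2 -= 0·row0 → [0,-1,-4,4]
  row3 -= 0·row0 → [0,3,-3,-8]
  row2 -= -1·row1 → [0,0,-3,1]
  row3 -= 3·row1 → [0,0,-6,1]
  row3 -= 2·row2 → [0,0,0,-1]

L=[[1,0,0,0],[0,1,0,0],[0,-1,1,0],[0,3,2,1]] U=[[3,2,2,2],[0,1,1,-3],[0,0,-3,1],[0,0,0,-1]]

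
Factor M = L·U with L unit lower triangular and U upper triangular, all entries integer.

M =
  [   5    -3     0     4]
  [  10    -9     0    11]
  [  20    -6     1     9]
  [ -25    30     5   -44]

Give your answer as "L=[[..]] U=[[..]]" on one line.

  row1 -= 2·row0 → [0,-3,0,3]
  row2 -= 4·row0 → [0,6,1,-7]
  row3 -= -5·row0 → [0,15,5,-24]
  row2 -= -2·row1 → [0,0,1,-1]
  row3 -= -5·row1 → [0,0,5,-9]
  row3 -= 5·row2 → [0,0,0,-4]

L=[[1,0,0,0],[2,1,0,0],[4,-2,1,0],[-5,-5,5,1]] U=[[5,-3,0,4],[0,-3,0,3],[0,0,1,-1],[0,0,0,-4]]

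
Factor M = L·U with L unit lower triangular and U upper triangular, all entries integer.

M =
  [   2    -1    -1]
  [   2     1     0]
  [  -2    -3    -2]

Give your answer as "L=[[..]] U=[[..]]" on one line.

L=[[1,0,0],[1,1,0],[-1,-2,1]] U=[[2,-1,-1],[0,2,1],[0,0,-1]]

  R1 -= 1·R0 → [0,2,1]
  R2 -= -1·R0 → [0,-4,-3]
  R2 -= -2·R1 → [0,0,-1]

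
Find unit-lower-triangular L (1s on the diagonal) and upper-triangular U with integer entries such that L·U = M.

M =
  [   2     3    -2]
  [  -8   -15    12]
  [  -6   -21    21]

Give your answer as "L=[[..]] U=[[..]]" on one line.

  R1 -= -4·R0 → [0,-3,4]
  R2 -= -3·R0 → [0,-12,15]
  R2 -= 4·R1 → [0,0,-1]

L=[[1,0,0],[-4,1,0],[-3,4,1]] U=[[2,3,-2],[0,-3,4],[0,0,-1]]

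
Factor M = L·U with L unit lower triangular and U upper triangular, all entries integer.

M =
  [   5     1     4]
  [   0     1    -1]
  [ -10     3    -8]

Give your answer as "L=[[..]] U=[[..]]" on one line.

L=[[1,0,0],[0,1,0],[-2,5,1]] U=[[5,1,4],[0,1,-1],[0,0,5]]

  R1 -= 0·R0 → [0,1,-1]
  R2 -= -2·R0 → [0,5,0]
  R2 -= 5·R1 → [0,0,5]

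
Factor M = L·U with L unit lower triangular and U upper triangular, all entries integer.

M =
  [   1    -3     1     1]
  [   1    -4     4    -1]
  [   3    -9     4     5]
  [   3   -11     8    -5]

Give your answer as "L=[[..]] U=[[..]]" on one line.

L=[[1,0,0,0],[1,1,0,0],[3,0,1,0],[3,2,-1,1]] U=[[1,-3,1,1],[0,-1,3,-2],[0,0,1,2],[0,0,0,-2]]

  row1 -= 1·row0 → [0,-1,3,-2]
  row2 -= 3·row0 → [0,0,1,2]
  row3 -= 3·row0 → [0,-2,5,-8]
  row2 -= 0·row1 → [0,0,1,2]
  row3 -= 2·row1 → [0,0,-1,-4]
  row3 -= -1·row2 → [0,0,0,-2]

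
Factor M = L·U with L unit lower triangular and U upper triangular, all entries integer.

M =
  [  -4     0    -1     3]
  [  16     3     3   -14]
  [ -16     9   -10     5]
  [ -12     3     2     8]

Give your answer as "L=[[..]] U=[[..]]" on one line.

L=[[1,0,0,0],[-4,1,0,0],[4,3,1,0],[3,1,-2,1]] U=[[-4,0,-1,3],[0,3,-1,-2],[0,0,-3,-1],[0,0,0,-1]]

  row1 -= -4·row0 → [0,3,-1,-2]
  row2 -= 4·row0 → [0,9,-6,-7]
  row3 -= 3·row0 → [0,3,5,-1]
  row2 -= 3·row1 → [0,0,-3,-1]
  row3 -= 1·row1 → [0,0,6,1]
  row3 -= -2·row2 → [0,0,0,-1]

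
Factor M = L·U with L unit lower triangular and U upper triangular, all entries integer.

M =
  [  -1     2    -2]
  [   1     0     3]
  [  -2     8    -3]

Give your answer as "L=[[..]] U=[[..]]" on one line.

L=[[1,0,0],[-1,1,0],[2,2,1]] U=[[-1,2,-2],[0,2,1],[0,0,-1]]

  R1 -= -1·R0 → [0,2,1]
  R2 -= 2·R0 → [0,4,1]
  R2 -= 2·R1 → [0,0,-1]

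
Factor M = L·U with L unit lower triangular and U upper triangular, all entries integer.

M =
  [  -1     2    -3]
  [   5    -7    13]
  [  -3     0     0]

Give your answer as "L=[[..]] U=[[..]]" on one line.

L=[[1,0,0],[-5,1,0],[3,-2,1]] U=[[-1,2,-3],[0,3,-2],[0,0,5]]

  row1 -= -5·row0 → [0,3,-2]
  row2 -= 3·row0 → [0,-6,9]
  row2 -= -2·row1 → [0,0,5]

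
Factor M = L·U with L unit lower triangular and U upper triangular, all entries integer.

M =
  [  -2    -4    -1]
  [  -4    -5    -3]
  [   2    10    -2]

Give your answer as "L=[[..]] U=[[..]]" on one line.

  row1 -= 2·row0 → [0,3,-1]
  row2 -= -1·row0 → [0,6,-3]
  row2 -= 2·row1 → [0,0,-1]

L=[[1,0,0],[2,1,0],[-1,2,1]] U=[[-2,-4,-1],[0,3,-1],[0,0,-1]]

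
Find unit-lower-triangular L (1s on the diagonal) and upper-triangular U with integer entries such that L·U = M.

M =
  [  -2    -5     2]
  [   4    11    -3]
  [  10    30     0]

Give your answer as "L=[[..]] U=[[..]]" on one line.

L=[[1,0,0],[-2,1,0],[-5,5,1]] U=[[-2,-5,2],[0,1,1],[0,0,5]]

  R1 -= -2·R0 → [0,1,1]
  R2 -= -5·R0 → [0,5,10]
  R2 -= 5·R1 → [0,0,5]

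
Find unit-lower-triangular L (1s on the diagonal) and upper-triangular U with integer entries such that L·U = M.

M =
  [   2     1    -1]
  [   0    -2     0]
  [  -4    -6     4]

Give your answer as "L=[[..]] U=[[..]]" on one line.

  row1 -= 0·row0 → [0,-2,0]
  row2 -= -2·row0 → [0,-4,2]
  row2 -= 2·row1 → [0,0,2]

L=[[1,0,0],[0,1,0],[-2,2,1]] U=[[2,1,-1],[0,-2,0],[0,0,2]]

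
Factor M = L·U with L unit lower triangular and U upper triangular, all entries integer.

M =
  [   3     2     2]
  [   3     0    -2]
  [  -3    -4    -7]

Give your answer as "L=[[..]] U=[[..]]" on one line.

L=[[1,0,0],[1,1,0],[-1,1,1]] U=[[3,2,2],[0,-2,-4],[0,0,-1]]

  r1 -= 1·r0 → [0,-2,-4]
  r2 -= -1·r0 → [0,-2,-5]
  r2 -= 1·r1 → [0,0,-1]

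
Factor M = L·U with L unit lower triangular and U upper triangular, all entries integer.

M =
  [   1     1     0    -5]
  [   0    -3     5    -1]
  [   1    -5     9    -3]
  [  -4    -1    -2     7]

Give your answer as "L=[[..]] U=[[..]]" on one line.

L=[[1,0,0,0],[0,1,0,0],[1,2,1,0],[-4,-1,-3,1]] U=[[1,1,0,-5],[0,-3,5,-1],[0,0,-1,4],[0,0,0,-2]]

  row1 -= 0·row0 → [0,-3,5,-1]
  row2 -= 1·row0 → [0,-6,9,2]
  row3 -= -4·row0 → [0,3,-2,-13]
  row2 -= 2·row1 → [0,0,-1,4]
  row3 -= -1·row1 → [0,0,3,-14]
  row3 -= -3·row2 → [0,0,0,-2]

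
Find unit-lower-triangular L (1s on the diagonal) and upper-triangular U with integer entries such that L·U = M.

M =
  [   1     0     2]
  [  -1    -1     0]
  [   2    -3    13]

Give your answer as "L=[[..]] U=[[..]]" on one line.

  row1 -= -1·row0 → [0,-1,2]
  row2 -= 2·row0 → [0,-3,9]
  row2 -= 3·row1 → [0,0,3]

L=[[1,0,0],[-1,1,0],[2,3,1]] U=[[1,0,2],[0,-1,2],[0,0,3]]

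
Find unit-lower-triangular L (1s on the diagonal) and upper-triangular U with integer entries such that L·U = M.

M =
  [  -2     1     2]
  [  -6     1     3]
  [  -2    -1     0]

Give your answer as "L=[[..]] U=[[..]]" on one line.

  R1 -= 3·R0 → [0,-2,-3]
  R2 -= 1·R0 → [0,-2,-2]
  R2 -= 1·R1 → [0,0,1]

L=[[1,0,0],[3,1,0],[1,1,1]] U=[[-2,1,2],[0,-2,-3],[0,0,1]]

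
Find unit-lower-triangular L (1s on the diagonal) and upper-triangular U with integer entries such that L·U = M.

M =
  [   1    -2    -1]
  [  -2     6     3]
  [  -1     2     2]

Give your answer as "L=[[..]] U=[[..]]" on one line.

  r1 -= -2·r0 → [0,2,1]
  r2 -= -1·r0 → [0,0,1]
  r2 -= 0·r1 → [0,0,1]

L=[[1,0,0],[-2,1,0],[-1,0,1]] U=[[1,-2,-1],[0,2,1],[0,0,1]]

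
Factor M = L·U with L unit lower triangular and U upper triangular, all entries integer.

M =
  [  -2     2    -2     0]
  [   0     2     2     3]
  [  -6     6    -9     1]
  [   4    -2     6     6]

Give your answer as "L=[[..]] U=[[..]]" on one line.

  R1 -= 0·R0 → [0,2,2,3]
  R2 -= 3·R0 → [0,0,-3,1]
  R3 -= -2·R0 → [0,2,2,6]
  R2 -= 0·R1 → [0,0,-3,1]
  R3 -= 1·R1 → [0,0,0,3]
  R3 -= 0·R2 → [0,0,0,3]

L=[[1,0,0,0],[0,1,0,0],[3,0,1,0],[-2,1,0,1]] U=[[-2,2,-2,0],[0,2,2,3],[0,0,-3,1],[0,0,0,3]]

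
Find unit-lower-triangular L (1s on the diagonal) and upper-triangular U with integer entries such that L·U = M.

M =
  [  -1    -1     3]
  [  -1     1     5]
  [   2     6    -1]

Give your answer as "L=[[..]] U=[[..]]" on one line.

  row1 -= 1·row0 → [0,2,2]
  row2 -= -2·row0 → [0,4,5]
  row2 -= 2·row1 → [0,0,1]

L=[[1,0,0],[1,1,0],[-2,2,1]] U=[[-1,-1,3],[0,2,2],[0,0,1]]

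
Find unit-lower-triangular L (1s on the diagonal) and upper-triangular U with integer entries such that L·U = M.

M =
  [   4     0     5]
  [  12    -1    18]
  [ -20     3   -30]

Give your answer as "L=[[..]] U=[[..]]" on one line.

  r1 -= 3·r0 → [0,-1,3]
  r2 -= -5·r0 → [0,3,-5]
  r2 -= -3·r1 → [0,0,4]

L=[[1,0,0],[3,1,0],[-5,-3,1]] U=[[4,0,5],[0,-1,3],[0,0,4]]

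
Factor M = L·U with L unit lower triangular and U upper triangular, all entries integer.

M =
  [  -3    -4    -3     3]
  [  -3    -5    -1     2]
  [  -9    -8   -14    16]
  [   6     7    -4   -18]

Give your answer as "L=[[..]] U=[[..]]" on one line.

  r1 -= 1·r0 → [0,-1,2,-1]
  r2 -= 3·r0 → [0,4,-5,7]
  r3 -= -2·r0 → [0,-1,-10,-12]
  r2 -= -4·r1 → [0,0,3,3]
  r3 -= 1·r1 → [0,0,-12,-11]
  r3 -= -4·r2 → [0,0,0,1]

L=[[1,0,0,0],[1,1,0,0],[3,-4,1,0],[-2,1,-4,1]] U=[[-3,-4,-3,3],[0,-1,2,-1],[0,0,3,3],[0,0,0,1]]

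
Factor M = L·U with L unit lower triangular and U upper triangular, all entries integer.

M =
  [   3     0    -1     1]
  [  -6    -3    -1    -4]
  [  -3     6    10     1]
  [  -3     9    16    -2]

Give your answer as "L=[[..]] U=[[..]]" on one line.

L=[[1,0,0,0],[-2,1,0,0],[-1,-2,1,0],[-1,-3,2,1]] U=[[3,0,-1,1],[0,-3,-3,-2],[0,0,3,-2],[0,0,0,-3]]

  row1 -= -2·row0 → [0,-3,-3,-2]
  row2 -= -1·row0 → [0,6,9,2]
  row3 -= -1·row0 → [0,9,15,-1]
  row2 -= -2·row1 → [0,0,3,-2]
  row3 -= -3·row1 → [0,0,6,-7]
  row3 -= 2·row2 → [0,0,0,-3]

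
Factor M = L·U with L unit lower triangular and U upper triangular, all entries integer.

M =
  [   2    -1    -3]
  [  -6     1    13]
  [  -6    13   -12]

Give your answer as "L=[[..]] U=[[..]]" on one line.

L=[[1,0,0],[-3,1,0],[-3,-5,1]] U=[[2,-1,-3],[0,-2,4],[0,0,-1]]

  row1 -= -3·row0 → [0,-2,4]
  row2 -= -3·row0 → [0,10,-21]
  row2 -= -5·row1 → [0,0,-1]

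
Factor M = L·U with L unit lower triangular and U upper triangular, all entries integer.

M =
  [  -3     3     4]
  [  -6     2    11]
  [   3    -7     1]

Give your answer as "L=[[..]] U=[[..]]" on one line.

  r1 -= 2·r0 → [0,-4,3]
  r2 -= -1·r0 → [0,-4,5]
  r2 -= 1·r1 → [0,0,2]

L=[[1,0,0],[2,1,0],[-1,1,1]] U=[[-3,3,4],[0,-4,3],[0,0,2]]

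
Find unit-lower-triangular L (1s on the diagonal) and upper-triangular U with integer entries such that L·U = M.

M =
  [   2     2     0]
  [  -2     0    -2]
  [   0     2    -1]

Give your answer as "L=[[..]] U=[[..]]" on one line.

  R1 -= -1·R0 → [0,2,-2]
  R2 -= 0·R0 → [0,2,-1]
  R2 -= 1·R1 → [0,0,1]

L=[[1,0,0],[-1,1,0],[0,1,1]] U=[[2,2,0],[0,2,-2],[0,0,1]]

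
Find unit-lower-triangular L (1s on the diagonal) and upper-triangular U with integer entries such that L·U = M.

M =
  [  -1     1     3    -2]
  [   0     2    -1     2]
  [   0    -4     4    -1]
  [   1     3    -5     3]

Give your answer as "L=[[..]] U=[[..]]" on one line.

  r1 -= 0·r0 → [0,2,-1,2]
  r2 -= 0·r0 → [0,-4,4,-1]
  r3 -= -1·r0 → [0,4,-2,1]
  r2 -= -2·r1 → [0,0,2,3]
  r3 -= 2·r1 → [0,0,0,-3]
  r3 -= 0·r2 → [0,0,0,-3]

L=[[1,0,0,0],[0,1,0,0],[0,-2,1,0],[-1,2,0,1]] U=[[-1,1,3,-2],[0,2,-1,2],[0,0,2,3],[0,0,0,-3]]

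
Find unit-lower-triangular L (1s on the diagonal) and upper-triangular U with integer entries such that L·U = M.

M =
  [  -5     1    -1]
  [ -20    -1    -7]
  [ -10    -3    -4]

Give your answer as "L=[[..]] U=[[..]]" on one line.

  R1 -= 4·R0 → [0,-5,-3]
  R2 -= 2·R0 → [0,-5,-2]
  R2 -= 1·R1 → [0,0,1]

L=[[1,0,0],[4,1,0],[2,1,1]] U=[[-5,1,-1],[0,-5,-3],[0,0,1]]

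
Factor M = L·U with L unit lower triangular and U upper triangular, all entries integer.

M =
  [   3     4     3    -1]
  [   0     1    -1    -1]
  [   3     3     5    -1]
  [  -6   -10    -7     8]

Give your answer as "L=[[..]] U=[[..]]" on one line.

  R1 -= 0·R0 → [0,1,-1,-1]
  R2 -= 1·R0 → [0,-1,2,0]
  R3 -= -2·R0 → [0,-2,-1,6]
  R2 -= -1·R1 → [0,0,1,-1]
  R3 -= -2·R1 → [0,0,-3,4]
  R3 -= -3·R2 → [0,0,0,1]

L=[[1,0,0,0],[0,1,0,0],[1,-1,1,0],[-2,-2,-3,1]] U=[[3,4,3,-1],[0,1,-1,-1],[0,0,1,-1],[0,0,0,1]]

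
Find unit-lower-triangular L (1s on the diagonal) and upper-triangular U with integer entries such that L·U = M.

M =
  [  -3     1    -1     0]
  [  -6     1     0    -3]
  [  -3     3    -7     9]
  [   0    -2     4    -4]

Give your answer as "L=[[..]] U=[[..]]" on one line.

  R1 -= 2·R0 → [0,-1,2,-3]
  R2 -= 1·R0 → [0,2,-6,9]
  R3 -= 0·R0 → [0,-2,4,-4]
  R2 -= -2·R1 → [0,0,-2,3]
  R3 -= 2·R1 → [0,0,0,2]
  R3 -= 0·R2 → [0,0,0,2]

L=[[1,0,0,0],[2,1,0,0],[1,-2,1,0],[0,2,0,1]] U=[[-3,1,-1,0],[0,-1,2,-3],[0,0,-2,3],[0,0,0,2]]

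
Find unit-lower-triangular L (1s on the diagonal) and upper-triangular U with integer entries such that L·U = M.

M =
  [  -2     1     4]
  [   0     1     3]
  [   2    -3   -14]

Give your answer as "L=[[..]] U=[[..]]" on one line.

L=[[1,0,0],[0,1,0],[-1,-2,1]] U=[[-2,1,4],[0,1,3],[0,0,-4]]

  R1 -= 0·R0 → [0,1,3]
  R2 -= -1·R0 → [0,-2,-10]
  R2 -= -2·R1 → [0,0,-4]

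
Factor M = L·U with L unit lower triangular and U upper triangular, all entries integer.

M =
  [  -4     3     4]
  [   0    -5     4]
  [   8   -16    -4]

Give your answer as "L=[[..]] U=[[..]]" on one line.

  row1 -= 0·row0 → [0,-5,4]
  row2 -= -2·row0 → [0,-10,4]
  row2 -= 2·row1 → [0,0,-4]

L=[[1,0,0],[0,1,0],[-2,2,1]] U=[[-4,3,4],[0,-5,4],[0,0,-4]]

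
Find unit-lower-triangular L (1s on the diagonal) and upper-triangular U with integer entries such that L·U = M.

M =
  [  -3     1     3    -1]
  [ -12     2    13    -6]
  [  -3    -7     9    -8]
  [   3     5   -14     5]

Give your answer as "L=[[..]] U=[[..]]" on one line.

  R1 -= 4·R0 → [0,-2,1,-2]
  R2 -= 1·R0 → [0,-8,6,-7]
  R3 -= -1·R0 → [0,6,-11,4]
  R2 -= 4·R1 → [0,0,2,1]
  R3 -= -3·R1 → [0,0,-8,-2]
  R3 -= -4·R2 → [0,0,0,2]

L=[[1,0,0,0],[4,1,0,0],[1,4,1,0],[-1,-3,-4,1]] U=[[-3,1,3,-1],[0,-2,1,-2],[0,0,2,1],[0,0,0,2]]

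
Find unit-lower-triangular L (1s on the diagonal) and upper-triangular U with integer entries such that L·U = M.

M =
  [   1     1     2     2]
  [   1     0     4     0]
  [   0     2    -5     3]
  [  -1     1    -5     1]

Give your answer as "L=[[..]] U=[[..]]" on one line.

L=[[1,0,0,0],[1,1,0,0],[0,-2,1,0],[-1,-2,-1,1]] U=[[1,1,2,2],[0,-1,2,-2],[0,0,-1,-1],[0,0,0,-2]]

  R1 -= 1·R0 → [0,-1,2,-2]
  R2 -= 0·R0 → [0,2,-5,3]
  R3 -= -1·R0 → [0,2,-3,3]
  R2 -= -2·R1 → [0,0,-1,-1]
  R3 -= -2·R1 → [0,0,1,-1]
  R3 -= -1·R2 → [0,0,0,-2]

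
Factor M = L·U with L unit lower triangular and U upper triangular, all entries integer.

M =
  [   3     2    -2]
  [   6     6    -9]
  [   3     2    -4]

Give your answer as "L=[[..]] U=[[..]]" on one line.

  r1 -= 2·r0 → [0,2,-5]
  r2 -= 1·r0 → [0,0,-2]
  r2 -= 0·r1 → [0,0,-2]

L=[[1,0,0],[2,1,0],[1,0,1]] U=[[3,2,-2],[0,2,-5],[0,0,-2]]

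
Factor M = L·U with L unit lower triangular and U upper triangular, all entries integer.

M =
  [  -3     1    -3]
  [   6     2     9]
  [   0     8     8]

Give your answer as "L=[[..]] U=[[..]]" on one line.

L=[[1,0,0],[-2,1,0],[0,2,1]] U=[[-3,1,-3],[0,4,3],[0,0,2]]

  r1 -= -2·r0 → [0,4,3]
  r2 -= 0·r0 → [0,8,8]
  r2 -= 2·r1 → [0,0,2]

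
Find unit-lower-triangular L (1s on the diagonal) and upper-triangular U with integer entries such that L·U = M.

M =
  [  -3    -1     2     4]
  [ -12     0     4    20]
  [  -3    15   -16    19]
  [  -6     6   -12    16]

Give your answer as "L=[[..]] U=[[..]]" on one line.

L=[[1,0,0,0],[4,1,0,0],[1,4,1,0],[2,2,4,1]] U=[[-3,-1,2,4],[0,4,-4,4],[0,0,-2,-1],[0,0,0,4]]

  r1 -= 4·r0 → [0,4,-4,4]
  r2 -= 1·r0 → [0,16,-18,15]
  r3 -= 2·r0 → [0,8,-16,8]
  r2 -= 4·r1 → [0,0,-2,-1]
  r3 -= 2·r1 → [0,0,-8,0]
  r3 -= 4·r2 → [0,0,0,4]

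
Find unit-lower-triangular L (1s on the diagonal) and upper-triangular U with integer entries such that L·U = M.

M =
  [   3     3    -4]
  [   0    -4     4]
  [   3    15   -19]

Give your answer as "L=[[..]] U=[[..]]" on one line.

  row1 -= 0·row0 → [0,-4,4]
  row2 -= 1·row0 → [0,12,-15]
  row2 -= -3·row1 → [0,0,-3]

L=[[1,0,0],[0,1,0],[1,-3,1]] U=[[3,3,-4],[0,-4,4],[0,0,-3]]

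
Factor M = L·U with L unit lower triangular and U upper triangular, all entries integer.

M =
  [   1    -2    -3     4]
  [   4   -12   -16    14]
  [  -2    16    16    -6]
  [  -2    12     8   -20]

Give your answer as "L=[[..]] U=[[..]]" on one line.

  R1 -= 4·R0 → [0,-4,-4,-2]
  R2 -= -2·R0 → [0,12,10,2]
  R3 -= -2·R0 → [0,8,2,-12]
  R2 -= -3·R1 → [0,0,-2,-4]
  R3 -= -2·R1 → [0,0,-6,-16]
  R3 -= 3·R2 → [0,0,0,-4]

L=[[1,0,0,0],[4,1,0,0],[-2,-3,1,0],[-2,-2,3,1]] U=[[1,-2,-3,4],[0,-4,-4,-2],[0,0,-2,-4],[0,0,0,-4]]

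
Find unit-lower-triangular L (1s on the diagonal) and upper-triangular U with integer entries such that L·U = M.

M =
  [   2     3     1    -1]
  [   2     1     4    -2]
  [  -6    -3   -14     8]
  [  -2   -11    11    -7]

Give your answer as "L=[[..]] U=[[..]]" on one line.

L=[[1,0,0,0],[1,1,0,0],[-3,-3,1,0],[-1,4,0,1]] U=[[2,3,1,-1],[0,-2,3,-1],[0,0,-2,2],[0,0,0,-4]]

  r1 -= 1·r0 → [0,-2,3,-1]
  r2 -= -3·r0 → [0,6,-11,5]
  r3 -= -1·r0 → [0,-8,12,-8]
  r2 -= -3·r1 → [0,0,-2,2]
  r3 -= 4·r1 → [0,0,0,-4]
  r3 -= 0·r2 → [0,0,0,-4]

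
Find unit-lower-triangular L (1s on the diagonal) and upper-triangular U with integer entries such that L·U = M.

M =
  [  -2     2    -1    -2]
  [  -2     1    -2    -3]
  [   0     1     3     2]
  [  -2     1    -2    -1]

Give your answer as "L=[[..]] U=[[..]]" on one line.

L=[[1,0,0,0],[1,1,0,0],[0,-1,1,0],[1,1,0,1]] U=[[-2,2,-1,-2],[0,-1,-1,-1],[0,0,2,1],[0,0,0,2]]

  row1 -= 1·row0 → [0,-1,-1,-1]
  row2 -= 0·row0 → [0,1,3,2]
  row3 -= 1·row0 → [0,-1,-1,1]
  row2 -= -1·row1 → [0,0,2,1]
  row3 -= 1·row1 → [0,0,0,2]
  row3 -= 0·row2 → [0,0,0,2]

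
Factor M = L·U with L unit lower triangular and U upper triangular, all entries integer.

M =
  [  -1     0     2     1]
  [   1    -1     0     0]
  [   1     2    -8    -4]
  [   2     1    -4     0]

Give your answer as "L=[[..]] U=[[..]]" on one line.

  row1 -= -1·row0 → [0,-1,2,1]
  row2 -= -1·row0 → [0,2,-6,-3]
  row3 -= -2·row0 → [0,1,0,2]
  row2 -= -2·row1 → [0,0,-2,-1]
  row3 -= -1·row1 → [0,0,2,3]
  row3 -= -1·row2 → [0,0,0,2]

L=[[1,0,0,0],[-1,1,0,0],[-1,-2,1,0],[-2,-1,-1,1]] U=[[-1,0,2,1],[0,-1,2,1],[0,0,-2,-1],[0,0,0,2]]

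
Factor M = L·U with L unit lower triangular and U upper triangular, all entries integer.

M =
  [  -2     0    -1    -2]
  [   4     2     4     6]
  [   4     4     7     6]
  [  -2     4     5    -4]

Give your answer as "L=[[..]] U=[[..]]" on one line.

L=[[1,0,0,0],[-2,1,0,0],[-2,2,1,0],[1,2,2,1]] U=[[-2,0,-1,-2],[0,2,2,2],[0,0,1,-2],[0,0,0,-2]]

  row1 -= -2·row0 → [0,2,2,2]
  row2 -= -2·row0 → [0,4,5,2]
  row3 -= 1·row0 → [0,4,6,-2]
  row2 -= 2·row1 → [0,0,1,-2]
  row3 -= 2·row1 → [0,0,2,-6]
  row3 -= 2·row2 → [0,0,0,-2]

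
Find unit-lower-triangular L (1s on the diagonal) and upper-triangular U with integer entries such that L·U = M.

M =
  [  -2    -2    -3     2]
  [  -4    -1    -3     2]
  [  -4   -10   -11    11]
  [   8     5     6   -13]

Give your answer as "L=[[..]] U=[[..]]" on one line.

L=[[1,0,0,0],[2,1,0,0],[2,-2,1,0],[-4,-1,-3,1]] U=[[-2,-2,-3,2],[0,3,3,-2],[0,0,1,3],[0,0,0,2]]

  row1 -= 2·row0 → [0,3,3,-2]
  row2 -= 2·row0 → [0,-6,-5,7]
  row3 -= -4·row0 → [0,-3,-6,-5]
  row2 -= -2·row1 → [0,0,1,3]
  row3 -= -1·row1 → [0,0,-3,-7]
  row3 -= -3·row2 → [0,0,0,2]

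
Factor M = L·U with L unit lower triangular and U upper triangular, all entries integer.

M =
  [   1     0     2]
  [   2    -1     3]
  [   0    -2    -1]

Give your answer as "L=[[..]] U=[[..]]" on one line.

  row1 -= 2·row0 → [0,-1,-1]
  row2 -= 0·row0 → [0,-2,-1]
  row2 -= 2·row1 → [0,0,1]

L=[[1,0,0],[2,1,0],[0,2,1]] U=[[1,0,2],[0,-1,-1],[0,0,1]]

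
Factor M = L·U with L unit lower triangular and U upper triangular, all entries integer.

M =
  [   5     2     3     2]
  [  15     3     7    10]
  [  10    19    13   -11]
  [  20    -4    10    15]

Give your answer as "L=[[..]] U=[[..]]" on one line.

  R1 -= 3·R0 → [0,-3,-2,4]
  R2 -= 2·R0 → [0,15,7,-15]
  R3 -= 4·R0 → [0,-12,-2,7]
  R2 -= -5·R1 → [0,0,-3,5]
  R3 -= 4·R1 → [0,0,6,-9]
  R3 -= -2·R2 → [0,0,0,1]

L=[[1,0,0,0],[3,1,0,0],[2,-5,1,0],[4,4,-2,1]] U=[[5,2,3,2],[0,-3,-2,4],[0,0,-3,5],[0,0,0,1]]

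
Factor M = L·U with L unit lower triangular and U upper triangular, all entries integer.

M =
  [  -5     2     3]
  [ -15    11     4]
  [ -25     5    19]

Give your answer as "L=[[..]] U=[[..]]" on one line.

L=[[1,0,0],[3,1,0],[5,-1,1]] U=[[-5,2,3],[0,5,-5],[0,0,-1]]

  r1 -= 3·r0 → [0,5,-5]
  r2 -= 5·r0 → [0,-5,4]
  r2 -= -1·r1 → [0,0,-1]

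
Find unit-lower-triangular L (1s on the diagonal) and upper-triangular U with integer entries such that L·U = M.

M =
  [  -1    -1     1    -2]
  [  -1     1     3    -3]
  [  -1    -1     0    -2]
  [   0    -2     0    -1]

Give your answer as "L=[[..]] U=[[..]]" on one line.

  R1 -= 1·R0 → [0,2,2,-1]
  R2 -= 1·R0 → [0,0,-1,0]
  R3 -= 0·R0 → [0,-2,0,-1]
  R2 -= 0·R1 → [0,0,-1,0]
  R3 -= -1·R1 → [0,0,2,-2]
  R3 -= -2·R2 → [0,0,0,-2]

L=[[1,0,0,0],[1,1,0,0],[1,0,1,0],[0,-1,-2,1]] U=[[-1,-1,1,-2],[0,2,2,-1],[0,0,-1,0],[0,0,0,-2]]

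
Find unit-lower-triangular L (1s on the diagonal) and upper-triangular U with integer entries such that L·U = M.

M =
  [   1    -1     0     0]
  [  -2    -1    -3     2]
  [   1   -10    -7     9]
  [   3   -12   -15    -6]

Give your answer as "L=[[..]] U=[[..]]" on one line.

L=[[1,0,0,0],[-2,1,0,0],[1,3,1,0],[3,3,-3,1]] U=[[1,-1,0,0],[0,-3,-3,2],[0,0,2,3],[0,0,0,-3]]

  row1 -= -2·row0 → [0,-3,-3,2]
  row2 -= 1·row0 → [0,-9,-7,9]
  row3 -= 3·row0 → [0,-9,-15,-6]
  row2 -= 3·row1 → [0,0,2,3]
  row3 -= 3·row1 → [0,0,-6,-12]
  row3 -= -3·row2 → [0,0,0,-3]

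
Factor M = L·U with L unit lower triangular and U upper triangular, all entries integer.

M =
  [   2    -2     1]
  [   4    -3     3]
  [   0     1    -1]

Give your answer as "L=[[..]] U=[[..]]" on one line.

  r1 -= 2·r0 → [0,1,1]
  r2 -= 0·r0 → [0,1,-1]
  r2 -= 1·r1 → [0,0,-2]

L=[[1,0,0],[2,1,0],[0,1,1]] U=[[2,-2,1],[0,1,1],[0,0,-2]]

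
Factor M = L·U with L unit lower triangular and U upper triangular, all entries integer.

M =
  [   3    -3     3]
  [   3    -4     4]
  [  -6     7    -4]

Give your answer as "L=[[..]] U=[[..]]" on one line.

  R1 -= 1·R0 → [0,-1,1]
  R2 -= -2·R0 → [0,1,2]
  R2 -= -1·R1 → [0,0,3]

L=[[1,0,0],[1,1,0],[-2,-1,1]] U=[[3,-3,3],[0,-1,1],[0,0,3]]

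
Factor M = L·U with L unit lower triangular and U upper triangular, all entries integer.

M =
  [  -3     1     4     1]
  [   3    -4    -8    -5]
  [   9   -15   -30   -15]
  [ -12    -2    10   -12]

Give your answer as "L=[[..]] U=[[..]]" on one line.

  r1 -= -1·r0 → [0,-3,-4,-4]
  r2 -= -3·r0 → [0,-12,-18,-12]
  r3 -= 4·r0 → [0,-6,-6,-16]
  r2 -= 4·r1 → [0,0,-2,4]
  r3 -= 2·r1 → [0,0,2,-8]
  r3 -= -1·r2 → [0,0,0,-4]

L=[[1,0,0,0],[-1,1,0,0],[-3,4,1,0],[4,2,-1,1]] U=[[-3,1,4,1],[0,-3,-4,-4],[0,0,-2,4],[0,0,0,-4]]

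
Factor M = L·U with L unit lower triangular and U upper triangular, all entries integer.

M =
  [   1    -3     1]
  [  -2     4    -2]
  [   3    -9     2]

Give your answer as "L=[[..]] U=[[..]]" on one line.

L=[[1,0,0],[-2,1,0],[3,0,1]] U=[[1,-3,1],[0,-2,0],[0,0,-1]]

  r1 -= -2·r0 → [0,-2,0]
  r2 -= 3·r0 → [0,0,-1]
  r2 -= 0·r1 → [0,0,-1]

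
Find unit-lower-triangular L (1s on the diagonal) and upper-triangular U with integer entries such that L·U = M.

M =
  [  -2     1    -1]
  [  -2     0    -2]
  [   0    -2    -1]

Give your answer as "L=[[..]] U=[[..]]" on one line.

L=[[1,0,0],[1,1,0],[0,2,1]] U=[[-2,1,-1],[0,-1,-1],[0,0,1]]

  row1 -= 1·row0 → [0,-1,-1]
  row2 -= 0·row0 → [0,-2,-1]
  row2 -= 2·row1 → [0,0,1]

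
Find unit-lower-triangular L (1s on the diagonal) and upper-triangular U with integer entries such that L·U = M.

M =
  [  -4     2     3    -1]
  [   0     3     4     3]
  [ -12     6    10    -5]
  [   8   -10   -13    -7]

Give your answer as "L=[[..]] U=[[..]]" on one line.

  R1 -= 0·R0 → [0,3,4,3]
  R2 -= 3·R0 → [0,0,1,-2]
  R3 -= -2·R0 → [0,-6,-7,-9]
  R2 -= 0·R1 → [0,0,1,-2]
  R3 -= -2·R1 → [0,0,1,-3]
  R3 -= 1·R2 → [0,0,0,-1]

L=[[1,0,0,0],[0,1,0,0],[3,0,1,0],[-2,-2,1,1]] U=[[-4,2,3,-1],[0,3,4,3],[0,0,1,-2],[0,0,0,-1]]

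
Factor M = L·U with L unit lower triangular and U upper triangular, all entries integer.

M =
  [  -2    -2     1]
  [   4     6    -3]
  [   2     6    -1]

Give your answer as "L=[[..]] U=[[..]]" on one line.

  row1 -= -2·row0 → [0,2,-1]
  row2 -= -1·row0 → [0,4,0]
  row2 -= 2·row1 → [0,0,2]

L=[[1,0,0],[-2,1,0],[-1,2,1]] U=[[-2,-2,1],[0,2,-1],[0,0,2]]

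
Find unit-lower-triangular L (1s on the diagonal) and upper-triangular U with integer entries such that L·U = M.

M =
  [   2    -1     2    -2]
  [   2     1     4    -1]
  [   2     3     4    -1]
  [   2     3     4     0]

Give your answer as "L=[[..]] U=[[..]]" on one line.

  r1 -= 1·r0 → [0,2,2,1]
  r2 -= 1·r0 → [0,4,2,1]
  r3 -= 1·r0 → [0,4,2,2]
  r2 -= 2·r1 → [0,0,-2,-1]
  r3 -= 2·r1 → [0,0,-2,0]
  r3 -= 1·r2 → [0,0,0,1]

L=[[1,0,0,0],[1,1,0,0],[1,2,1,0],[1,2,1,1]] U=[[2,-1,2,-2],[0,2,2,1],[0,0,-2,-1],[0,0,0,1]]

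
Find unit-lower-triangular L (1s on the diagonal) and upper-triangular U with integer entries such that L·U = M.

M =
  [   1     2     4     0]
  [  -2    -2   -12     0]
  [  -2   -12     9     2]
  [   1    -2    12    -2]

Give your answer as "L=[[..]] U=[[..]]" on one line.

L=[[1,0,0,0],[-2,1,0,0],[-2,-4,1,0],[1,-2,0,1]] U=[[1,2,4,0],[0,2,-4,0],[0,0,1,2],[0,0,0,-2]]

  r1 -= -2·r0 → [0,2,-4,0]
  r2 -= -2·r0 → [0,-8,17,2]
  r3 -= 1·r0 → [0,-4,8,-2]
  r2 -= -4·r1 → [0,0,1,2]
  r3 -= -2·r1 → [0,0,0,-2]
  r3 -= 0·r2 → [0,0,0,-2]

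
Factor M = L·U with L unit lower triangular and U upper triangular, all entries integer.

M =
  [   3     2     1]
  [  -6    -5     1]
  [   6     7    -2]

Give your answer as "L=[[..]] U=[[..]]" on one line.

L=[[1,0,0],[-2,1,0],[2,-3,1]] U=[[3,2,1],[0,-1,3],[0,0,5]]

  R1 -= -2·R0 → [0,-1,3]
  R2 -= 2·R0 → [0,3,-4]
  R2 -= -3·R1 → [0,0,5]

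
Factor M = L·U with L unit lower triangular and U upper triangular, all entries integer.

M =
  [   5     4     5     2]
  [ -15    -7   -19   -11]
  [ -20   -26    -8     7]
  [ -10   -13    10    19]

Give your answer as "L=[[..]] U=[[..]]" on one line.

  row1 -= -3·row0 → [0,5,-4,-5]
  row2 -= -4·row0 → [0,-10,12,15]
  row3 -= -2·row0 → [0,-5,20,23]
  row2 -= -2·row1 → [0,0,4,5]
  row3 -= -1·row1 → [0,0,16,18]
  row3 -= 4·row2 → [0,0,0,-2]

L=[[1,0,0,0],[-3,1,0,0],[-4,-2,1,0],[-2,-1,4,1]] U=[[5,4,5,2],[0,5,-4,-5],[0,0,4,5],[0,0,0,-2]]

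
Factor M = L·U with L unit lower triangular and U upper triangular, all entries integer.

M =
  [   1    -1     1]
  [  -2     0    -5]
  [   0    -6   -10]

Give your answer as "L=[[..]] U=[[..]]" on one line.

L=[[1,0,0],[-2,1,0],[0,3,1]] U=[[1,-1,1],[0,-2,-3],[0,0,-1]]

  R1 -= -2·R0 → [0,-2,-3]
  R2 -= 0·R0 → [0,-6,-10]
  R2 -= 3·R1 → [0,0,-1]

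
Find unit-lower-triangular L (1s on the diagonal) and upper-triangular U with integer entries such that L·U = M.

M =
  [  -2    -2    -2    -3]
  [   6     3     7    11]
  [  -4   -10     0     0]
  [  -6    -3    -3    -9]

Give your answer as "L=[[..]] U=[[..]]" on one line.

  row1 -= -3·row0 → [0,-3,1,2]
  row2 -= 2·row0 → [0,-6,4,6]
  row3 -= 3·row0 → [0,3,3,0]
  row2 -= 2·row1 → [0,0,2,2]
  row3 -= -1·row1 → [0,0,4,2]
  row3 -= 2·row2 → [0,0,0,-2]

L=[[1,0,0,0],[-3,1,0,0],[2,2,1,0],[3,-1,2,1]] U=[[-2,-2,-2,-3],[0,-3,1,2],[0,0,2,2],[0,0,0,-2]]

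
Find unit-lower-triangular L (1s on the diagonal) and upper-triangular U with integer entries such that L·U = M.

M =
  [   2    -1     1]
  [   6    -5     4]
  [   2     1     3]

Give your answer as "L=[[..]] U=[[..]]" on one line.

  r1 -= 3·r0 → [0,-2,1]
  r2 -= 1·r0 → [0,2,2]
  r2 -= -1·r1 → [0,0,3]

L=[[1,0,0],[3,1,0],[1,-1,1]] U=[[2,-1,1],[0,-2,1],[0,0,3]]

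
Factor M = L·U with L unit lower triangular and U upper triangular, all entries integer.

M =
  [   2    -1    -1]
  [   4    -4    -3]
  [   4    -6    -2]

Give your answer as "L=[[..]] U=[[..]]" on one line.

L=[[1,0,0],[2,1,0],[2,2,1]] U=[[2,-1,-1],[0,-2,-1],[0,0,2]]

  R1 -= 2·R0 → [0,-2,-1]
  R2 -= 2·R0 → [0,-4,0]
  R2 -= 2·R1 → [0,0,2]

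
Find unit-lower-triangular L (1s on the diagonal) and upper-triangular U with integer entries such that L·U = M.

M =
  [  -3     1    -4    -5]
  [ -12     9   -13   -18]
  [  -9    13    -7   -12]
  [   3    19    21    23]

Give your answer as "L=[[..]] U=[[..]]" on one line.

L=[[1,0,0,0],[4,1,0,0],[3,2,1,0],[-1,4,-5,1]] U=[[-3,1,-4,-5],[0,5,3,2],[0,0,-1,-1],[0,0,0,5]]

  row1 -= 4·row0 → [0,5,3,2]
  row2 -= 3·row0 → [0,10,5,3]
  row3 -= -1·row0 → [0,20,17,18]
  row2 -= 2·row1 → [0,0,-1,-1]
  row3 -= 4·row1 → [0,0,5,10]
  row3 -= -5·row2 → [0,0,0,5]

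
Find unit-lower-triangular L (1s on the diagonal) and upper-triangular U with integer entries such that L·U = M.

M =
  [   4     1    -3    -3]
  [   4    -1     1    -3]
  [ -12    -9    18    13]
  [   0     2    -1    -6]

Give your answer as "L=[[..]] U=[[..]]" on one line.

  R1 -= 1·R0 → [0,-2,4,0]
  R2 -= -3·R0 → [0,-6,9,4]
  R3 -= 0·R0 → [0,2,-1,-6]
  R2 -= 3·R1 → [0,0,-3,4]
  R3 -= -1·R1 → [0,0,3,-6]
  R3 -= -1·R2 → [0,0,0,-2]

L=[[1,0,0,0],[1,1,0,0],[-3,3,1,0],[0,-1,-1,1]] U=[[4,1,-3,-3],[0,-2,4,0],[0,0,-3,4],[0,0,0,-2]]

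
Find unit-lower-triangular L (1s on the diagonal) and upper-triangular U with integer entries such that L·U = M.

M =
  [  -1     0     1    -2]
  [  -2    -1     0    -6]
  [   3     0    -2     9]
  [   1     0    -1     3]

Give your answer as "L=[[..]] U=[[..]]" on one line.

L=[[1,0,0,0],[2,1,0,0],[-3,0,1,0],[-1,0,0,1]] U=[[-1,0,1,-2],[0,-1,-2,-2],[0,0,1,3],[0,0,0,1]]

  R1 -= 2·R0 → [0,-1,-2,-2]
  R2 -= -3·R0 → [0,0,1,3]
  R3 -= -1·R0 → [0,0,0,1]
  R2 -= 0·R1 → [0,0,1,3]
  R3 -= 0·R1 → [0,0,0,1]
  R3 -= 0·R2 → [0,0,0,1]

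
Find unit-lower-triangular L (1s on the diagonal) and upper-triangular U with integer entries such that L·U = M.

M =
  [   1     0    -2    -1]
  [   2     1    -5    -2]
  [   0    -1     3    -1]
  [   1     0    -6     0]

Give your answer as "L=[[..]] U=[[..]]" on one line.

L=[[1,0,0,0],[2,1,0,0],[0,-1,1,0],[1,0,-2,1]] U=[[1,0,-2,-1],[0,1,-1,0],[0,0,2,-1],[0,0,0,-1]]

  row1 -= 2·row0 → [0,1,-1,0]
  row2 -= 0·row0 → [0,-1,3,-1]
  row3 -= 1·row0 → [0,0,-4,1]
  row2 -= -1·row1 → [0,0,2,-1]
  row3 -= 0·row1 → [0,0,-4,1]
  row3 -= -2·row2 → [0,0,0,-1]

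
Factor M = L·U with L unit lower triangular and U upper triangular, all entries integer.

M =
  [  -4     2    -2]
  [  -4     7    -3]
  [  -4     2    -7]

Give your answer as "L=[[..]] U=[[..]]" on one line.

  row1 -= 1·row0 → [0,5,-1]
  row2 -= 1·row0 → [0,0,-5]
  row2 -= 0·row1 → [0,0,-5]

L=[[1,0,0],[1,1,0],[1,0,1]] U=[[-4,2,-2],[0,5,-1],[0,0,-5]]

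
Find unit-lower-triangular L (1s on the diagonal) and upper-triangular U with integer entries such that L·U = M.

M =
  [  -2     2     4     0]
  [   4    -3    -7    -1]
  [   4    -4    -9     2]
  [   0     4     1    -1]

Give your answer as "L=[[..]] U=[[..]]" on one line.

L=[[1,0,0,0],[-2,1,0,0],[-2,0,1,0],[0,4,3,1]] U=[[-2,2,4,0],[0,1,1,-1],[0,0,-1,2],[0,0,0,-3]]

  row1 -= -2·row0 → [0,1,1,-1]
  row2 -= -2·row0 → [0,0,-1,2]
  row3 -= 0·row0 → [0,4,1,-1]
  row2 -= 0·row1 → [0,0,-1,2]
  row3 -= 4·row1 → [0,0,-3,3]
  row3 -= 3·row2 → [0,0,0,-3]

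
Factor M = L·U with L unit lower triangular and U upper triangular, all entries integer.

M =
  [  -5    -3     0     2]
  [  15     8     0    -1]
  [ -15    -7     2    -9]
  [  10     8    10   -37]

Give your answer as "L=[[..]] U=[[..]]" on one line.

  R1 -= -3·R0 → [0,-1,0,5]
  R2 -= 3·R0 → [0,2,2,-15]
  R3 -= -2·R0 → [0,2,10,-33]
  R2 -= -2·R1 → [0,0,2,-5]
  R3 -= -2·R1 → [0,0,10,-23]
  R3 -= 5·R2 → [0,0,0,2]

L=[[1,0,0,0],[-3,1,0,0],[3,-2,1,0],[-2,-2,5,1]] U=[[-5,-3,0,2],[0,-1,0,5],[0,0,2,-5],[0,0,0,2]]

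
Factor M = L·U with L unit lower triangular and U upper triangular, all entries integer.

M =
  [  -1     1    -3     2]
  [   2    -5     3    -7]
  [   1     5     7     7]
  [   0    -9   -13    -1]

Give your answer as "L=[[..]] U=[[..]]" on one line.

  R1 -= -2·R0 → [0,-3,-3,-3]
  R2 -= -1·R0 → [0,6,4,9]
  R3 -= 0·R0 → [0,-9,-13,-1]
  R2 -= -2·R1 → [0,0,-2,3]
  R3 -= 3·R1 → [0,0,-4,8]
  R3 -= 2·R2 → [0,0,0,2]

L=[[1,0,0,0],[-2,1,0,0],[-1,-2,1,0],[0,3,2,1]] U=[[-1,1,-3,2],[0,-3,-3,-3],[0,0,-2,3],[0,0,0,2]]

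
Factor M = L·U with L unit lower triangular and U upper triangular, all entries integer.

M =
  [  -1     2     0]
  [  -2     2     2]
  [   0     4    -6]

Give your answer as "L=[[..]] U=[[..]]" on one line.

  R1 -= 2·R0 → [0,-2,2]
  R2 -= 0·R0 → [0,4,-6]
  R2 -= -2·R1 → [0,0,-2]

L=[[1,0,0],[2,1,0],[0,-2,1]] U=[[-1,2,0],[0,-2,2],[0,0,-2]]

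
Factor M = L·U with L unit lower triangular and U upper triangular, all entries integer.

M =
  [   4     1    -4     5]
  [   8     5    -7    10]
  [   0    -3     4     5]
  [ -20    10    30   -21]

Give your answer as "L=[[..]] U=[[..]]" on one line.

  row1 -= 2·row0 → [0,3,1,0]
  row2 -= 0·row0 → [0,-3,4,5]
  row3 -= -5·row0 → [0,15,10,4]
  row2 -= -1·row1 → [0,0,5,5]
  row3 -= 5·row1 → [0,0,5,4]
  row3 -= 1·row2 → [0,0,0,-1]

L=[[1,0,0,0],[2,1,0,0],[0,-1,1,0],[-5,5,1,1]] U=[[4,1,-4,5],[0,3,1,0],[0,0,5,5],[0,0,0,-1]]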